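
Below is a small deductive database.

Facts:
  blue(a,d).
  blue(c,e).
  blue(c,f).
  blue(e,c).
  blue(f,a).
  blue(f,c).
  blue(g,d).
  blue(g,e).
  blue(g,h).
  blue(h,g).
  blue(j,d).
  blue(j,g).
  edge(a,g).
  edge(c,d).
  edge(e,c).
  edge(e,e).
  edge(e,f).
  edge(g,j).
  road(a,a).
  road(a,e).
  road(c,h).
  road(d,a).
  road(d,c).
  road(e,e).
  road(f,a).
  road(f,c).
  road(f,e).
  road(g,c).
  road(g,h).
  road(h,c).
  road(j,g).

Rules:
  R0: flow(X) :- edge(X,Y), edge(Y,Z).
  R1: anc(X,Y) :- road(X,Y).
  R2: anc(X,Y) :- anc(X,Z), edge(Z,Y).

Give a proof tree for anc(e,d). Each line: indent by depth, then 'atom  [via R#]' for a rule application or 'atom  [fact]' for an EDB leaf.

anc(e,d)  [via R2]
  anc(e,c)  [via R2]
    anc(e,e)  [via R1]
      road(e,e)  [fact]
    edge(e,c)  [fact]
  edge(c,d)  [fact]

round 1: derive anc(a,a) via R1 from road(a,a)
round 1: derive anc(a,e) via R1 from road(a,e)
round 1: derive anc(c,h) via R1 from road(c,h)
round 1: derive anc(d,a) via R1 from road(d,a)
round 1: derive anc(d,c) via R1 from road(d,c)
round 1: derive anc(e,e) via R1 from road(e,e)
round 1: derive anc(f,a) via R1 from road(f,a)
round 1: derive anc(f,c) via R1 from road(f,c)
round 1: derive anc(f,e) via R1 from road(f,e)
round 1: derive anc(g,c) via R1 from road(g,c)
round 1: derive anc(g,h) via R1 from road(g,h)
round 1: derive anc(h,c) via R1 from road(h,c)
round 1: derive anc(j,g) via R1 from road(j,g)
round 2: derive anc(a,c) via R2 from anc(a,e), edge(e,c)
round 2: derive anc(a,f) via R2 from anc(a,e), edge(e,f)
round 2: derive anc(a,g) via R2 from anc(a,a), edge(a,g)
round 2: derive anc(d,d) via R2 from anc(d,c), edge(c,d)
round 2: derive anc(d,g) via R2 from anc(d,a), edge(a,g)
round 2: derive anc(e,c) via R2 from anc(e,e), edge(e,c)
round 2: derive anc(e,f) via R2 from anc(e,e), edge(e,f)
round 2: derive anc(f,d) via R2 from anc(f,c), edge(c,d)
round 2: derive anc(f,f) via R2 from anc(f,e), edge(e,f)
round 2: derive anc(f,g) via R2 from anc(f,a), edge(a,g)
round 2: derive anc(g,d) via R2 from anc(g,c), edge(c,d)
round 2: derive anc(h,d) via R2 from anc(h,c), edge(c,d)
round 2: derive anc(j,j) via R2 from anc(j,g), edge(g,j)
round 3: derive anc(a,d) via R2 from anc(a,c), edge(c,d)
round 3: derive anc(a,j) via R2 from anc(a,g), edge(g,j)
round 3: derive anc(d,j) via R2 from anc(d,g), edge(g,j)
round 3: derive anc(e,d) via R2 from anc(e,c), edge(c,d)
round 3: derive anc(f,j) via R2 from anc(f,g), edge(g,j)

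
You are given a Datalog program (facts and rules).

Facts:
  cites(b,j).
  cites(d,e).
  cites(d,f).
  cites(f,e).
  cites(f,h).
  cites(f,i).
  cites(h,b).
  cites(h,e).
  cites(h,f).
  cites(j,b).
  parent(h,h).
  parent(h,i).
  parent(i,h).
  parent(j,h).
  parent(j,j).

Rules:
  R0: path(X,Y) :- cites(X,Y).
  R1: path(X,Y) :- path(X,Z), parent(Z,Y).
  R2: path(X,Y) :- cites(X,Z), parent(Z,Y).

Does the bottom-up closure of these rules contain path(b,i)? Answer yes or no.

yes

round 1: derive path(b,j) via R0 from cites(b,j)
round 1: derive path(d,e) via R0 from cites(d,e)
round 1: derive path(d,f) via R0 from cites(d,f)
round 1: derive path(f,e) via R0 from cites(f,e)
round 1: derive path(f,h) via R0 from cites(f,h)
round 1: derive path(f,i) via R0 from cites(f,i)
round 1: derive path(h,b) via R0 from cites(h,b)
round 1: derive path(h,e) via R0 from cites(h,e)
round 1: derive path(h,f) via R0 from cites(h,f)
round 1: derive path(j,b) via R0 from cites(j,b)
round 1: derive path(b,h) via R2 from cites(b,j), parent(j,h)
round 2: derive path(b,i) via R1 from path(b,h), parent(h,i)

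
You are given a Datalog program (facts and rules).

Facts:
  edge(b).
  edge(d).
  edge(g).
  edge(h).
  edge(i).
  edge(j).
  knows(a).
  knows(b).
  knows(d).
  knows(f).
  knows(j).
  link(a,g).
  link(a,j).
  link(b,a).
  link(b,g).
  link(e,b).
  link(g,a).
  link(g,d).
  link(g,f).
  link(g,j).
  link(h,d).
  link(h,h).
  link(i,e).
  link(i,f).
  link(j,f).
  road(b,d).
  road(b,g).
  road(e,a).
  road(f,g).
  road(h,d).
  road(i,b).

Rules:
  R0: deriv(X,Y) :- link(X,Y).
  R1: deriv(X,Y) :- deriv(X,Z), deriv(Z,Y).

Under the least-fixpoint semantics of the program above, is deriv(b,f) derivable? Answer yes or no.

round 1: derive deriv(a,g) via R0 from link(a,g)
round 1: derive deriv(a,j) via R0 from link(a,j)
round 1: derive deriv(b,a) via R0 from link(b,a)
round 1: derive deriv(b,g) via R0 from link(b,g)
round 1: derive deriv(e,b) via R0 from link(e,b)
round 1: derive deriv(g,a) via R0 from link(g,a)
round 1: derive deriv(g,d) via R0 from link(g,d)
round 1: derive deriv(g,f) via R0 from link(g,f)
round 1: derive deriv(g,j) via R0 from link(g,j)
round 1: derive deriv(h,d) via R0 from link(h,d)
round 1: derive deriv(h,h) via R0 from link(h,h)
round 1: derive deriv(i,e) via R0 from link(i,e)
round 1: derive deriv(i,f) via R0 from link(i,f)
round 1: derive deriv(j,f) via R0 from link(j,f)
round 2: derive deriv(a,a) via R1 from deriv(a,g), deriv(g,a)
round 2: derive deriv(a,d) via R1 from deriv(a,g), deriv(g,d)
round 2: derive deriv(a,f) via R1 from deriv(a,g), deriv(g,f)
round 2: derive deriv(b,d) via R1 from deriv(b,g), deriv(g,d)
round 2: derive deriv(b,f) via R1 from deriv(b,g), deriv(g,f)
round 2: derive deriv(b,j) via R1 from deriv(b,a), deriv(a,j)
round 2: derive deriv(e,a) via R1 from deriv(e,b), deriv(b,a)
round 2: derive deriv(e,g) via R1 from deriv(e,b), deriv(b,g)
round 2: derive deriv(g,g) via R1 from deriv(g,a), deriv(a,g)
round 2: derive deriv(i,b) via R1 from deriv(i,e), deriv(e,b)
round 3: derive deriv(e,d) via R1 from deriv(e,a), deriv(a,d)
round 3: derive deriv(e,f) via R1 from deriv(e,a), deriv(a,f)
round 3: derive deriv(e,j) via R1 from deriv(e,a), deriv(a,j)
round 3: derive deriv(i,a) via R1 from deriv(i,b), deriv(b,a)
round 3: derive deriv(i,d) via R1 from deriv(i,b), deriv(b,d)
round 3: derive deriv(i,g) via R1 from deriv(i,b), deriv(b,g)
round 3: derive deriv(i,j) via R1 from deriv(i,b), deriv(b,j)

yes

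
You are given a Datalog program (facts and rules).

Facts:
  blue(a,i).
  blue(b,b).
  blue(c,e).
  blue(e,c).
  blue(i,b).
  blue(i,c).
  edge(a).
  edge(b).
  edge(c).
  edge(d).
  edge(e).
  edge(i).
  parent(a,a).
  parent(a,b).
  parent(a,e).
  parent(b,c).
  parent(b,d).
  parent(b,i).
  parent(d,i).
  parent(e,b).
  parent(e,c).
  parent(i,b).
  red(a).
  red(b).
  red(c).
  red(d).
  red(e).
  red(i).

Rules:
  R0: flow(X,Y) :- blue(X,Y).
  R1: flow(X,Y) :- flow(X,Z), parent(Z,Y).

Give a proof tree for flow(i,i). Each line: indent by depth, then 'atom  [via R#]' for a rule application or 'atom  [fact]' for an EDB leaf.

round 1: derive flow(a,i) via R0 from blue(a,i)
round 1: derive flow(b,b) via R0 from blue(b,b)
round 1: derive flow(c,e) via R0 from blue(c,e)
round 1: derive flow(e,c) via R0 from blue(e,c)
round 1: derive flow(i,b) via R0 from blue(i,b)
round 1: derive flow(i,c) via R0 from blue(i,c)
round 2: derive flow(a,b) via R1 from flow(a,i), parent(i,b)
round 2: derive flow(b,c) via R1 from flow(b,b), parent(b,c)
round 2: derive flow(b,d) via R1 from flow(b,b), parent(b,d)
round 2: derive flow(b,i) via R1 from flow(b,b), parent(b,i)
round 2: derive flow(c,b) via R1 from flow(c,e), parent(e,b)
round 2: derive flow(c,c) via R1 from flow(c,e), parent(e,c)
round 2: derive flow(i,d) via R1 from flow(i,b), parent(b,d)
round 2: derive flow(i,i) via R1 from flow(i,b), parent(b,i)
round 3: derive flow(a,c) via R1 from flow(a,b), parent(b,c)
round 3: derive flow(a,d) via R1 from flow(a,b), parent(b,d)
round 3: derive flow(c,d) via R1 from flow(c,b), parent(b,d)
round 3: derive flow(c,i) via R1 from flow(c,b), parent(b,i)

flow(i,i)  [via R1]
  flow(i,b)  [via R0]
    blue(i,b)  [fact]
  parent(b,i)  [fact]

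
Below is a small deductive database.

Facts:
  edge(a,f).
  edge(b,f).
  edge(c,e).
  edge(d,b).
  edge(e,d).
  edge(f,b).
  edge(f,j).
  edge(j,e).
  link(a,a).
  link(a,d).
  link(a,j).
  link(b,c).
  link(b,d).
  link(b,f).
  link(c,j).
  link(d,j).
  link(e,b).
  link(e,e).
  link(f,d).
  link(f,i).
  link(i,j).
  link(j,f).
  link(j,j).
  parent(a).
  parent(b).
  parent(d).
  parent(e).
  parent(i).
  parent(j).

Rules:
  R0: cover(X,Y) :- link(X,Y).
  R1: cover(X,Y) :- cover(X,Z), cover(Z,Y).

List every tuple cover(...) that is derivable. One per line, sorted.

cover(a,a)
cover(a,d)
cover(a,f)
cover(a,i)
cover(a,j)
cover(b,c)
cover(b,d)
cover(b,f)
cover(b,i)
cover(b,j)
cover(c,d)
cover(c,f)
cover(c,i)
cover(c,j)
cover(d,d)
cover(d,f)
cover(d,i)
cover(d,j)
cover(e,b)
cover(e,c)
cover(e,d)
cover(e,e)
cover(e,f)
cover(e,i)
cover(e,j)
cover(f,d)
cover(f,f)
cover(f,i)
cover(f,j)
cover(i,d)
cover(i,f)
cover(i,i)
cover(i,j)
cover(j,d)
cover(j,f)
cover(j,i)
cover(j,j)

round 1: derive cover(a,a) via R0 from link(a,a)
round 1: derive cover(a,d) via R0 from link(a,d)
round 1: derive cover(a,j) via R0 from link(a,j)
round 1: derive cover(b,c) via R0 from link(b,c)
round 1: derive cover(b,d) via R0 from link(b,d)
round 1: derive cover(b,f) via R0 from link(b,f)
round 1: derive cover(c,j) via R0 from link(c,j)
round 1: derive cover(d,j) via R0 from link(d,j)
round 1: derive cover(e,b) via R0 from link(e,b)
round 1: derive cover(e,e) via R0 from link(e,e)
round 1: derive cover(f,d) via R0 from link(f,d)
round 1: derive cover(f,i) via R0 from link(f,i)
round 1: derive cover(i,j) via R0 from link(i,j)
round 1: derive cover(j,f) via R0 from link(j,f)
round 1: derive cover(j,j) via R0 from link(j,j)
round 2: derive cover(a,f) via R1 from cover(a,j), cover(j,f)
round 2: derive cover(b,i) via R1 from cover(b,f), cover(f,i)
round 2: derive cover(b,j) via R1 from cover(b,c), cover(c,j)
round 2: derive cover(c,f) via R1 from cover(c,j), cover(j,f)
round 2: derive cover(d,f) via R1 from cover(d,j), cover(j,f)
round 2: derive cover(e,c) via R1 from cover(e,b), cover(b,c)
round 2: derive cover(e,d) via R1 from cover(e,b), cover(b,d)
round 2: derive cover(e,f) via R1 from cover(e,b), cover(b,f)
round 2: derive cover(f,j) via R1 from cover(f,d), cover(d,j)
round 2: derive cover(i,f) via R1 from cover(i,j), cover(j,f)
round 2: derive cover(j,d) via R1 from cover(j,f), cover(f,d)
round 2: derive cover(j,i) via R1 from cover(j,f), cover(f,i)
round 3: derive cover(a,i) via R1 from cover(a,f), cover(f,i)
round 3: derive cover(c,d) via R1 from cover(c,f), cover(f,d)
round 3: derive cover(c,i) via R1 from cover(c,f), cover(f,i)
round 3: derive cover(d,d) via R1 from cover(d,f), cover(f,d)
round 3: derive cover(d,i) via R1 from cover(d,f), cover(f,i)
round 3: derive cover(e,i) via R1 from cover(e,b), cover(b,i)
round 3: derive cover(e,j) via R1 from cover(e,b), cover(b,j)
round 3: derive cover(f,f) via R1 from cover(f,d), cover(d,f)
round 3: derive cover(i,d) via R1 from cover(i,f), cover(f,d)
round 3: derive cover(i,i) via R1 from cover(i,f), cover(f,i)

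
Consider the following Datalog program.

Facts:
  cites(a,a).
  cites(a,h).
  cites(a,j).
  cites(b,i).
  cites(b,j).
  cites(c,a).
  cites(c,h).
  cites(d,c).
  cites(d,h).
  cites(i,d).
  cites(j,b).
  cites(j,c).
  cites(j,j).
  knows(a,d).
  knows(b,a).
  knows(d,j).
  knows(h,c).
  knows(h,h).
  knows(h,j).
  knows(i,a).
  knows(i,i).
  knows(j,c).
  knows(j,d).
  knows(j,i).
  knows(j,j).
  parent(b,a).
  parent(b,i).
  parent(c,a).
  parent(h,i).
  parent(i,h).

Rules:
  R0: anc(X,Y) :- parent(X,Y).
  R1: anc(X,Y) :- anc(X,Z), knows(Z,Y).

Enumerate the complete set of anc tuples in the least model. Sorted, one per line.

anc(b,a)
anc(b,c)
anc(b,d)
anc(b,i)
anc(b,j)
anc(c,a)
anc(c,c)
anc(c,d)
anc(c,i)
anc(c,j)
anc(h,a)
anc(h,c)
anc(h,d)
anc(h,i)
anc(h,j)
anc(i,a)
anc(i,c)
anc(i,d)
anc(i,h)
anc(i,i)
anc(i,j)

round 1: derive anc(b,a) via R0 from parent(b,a)
round 1: derive anc(b,i) via R0 from parent(b,i)
round 1: derive anc(c,a) via R0 from parent(c,a)
round 1: derive anc(h,i) via R0 from parent(h,i)
round 1: derive anc(i,h) via R0 from parent(i,h)
round 2: derive anc(b,d) via R1 from anc(b,a), knows(a,d)
round 2: derive anc(c,d) via R1 from anc(c,a), knows(a,d)
round 2: derive anc(h,a) via R1 from anc(h,i), knows(i,a)
round 2: derive anc(i,c) via R1 from anc(i,h), knows(h,c)
round 2: derive anc(i,j) via R1 from anc(i,h), knows(h,j)
round 3: derive anc(b,j) via R1 from anc(b,d), knows(d,j)
round 3: derive anc(c,j) via R1 from anc(c,d), knows(d,j)
round 3: derive anc(h,d) via R1 from anc(h,a), knows(a,d)
round 3: derive anc(i,d) via R1 from anc(i,j), knows(j,d)
round 3: derive anc(i,i) via R1 from anc(i,j), knows(j,i)
round 4: derive anc(b,c) via R1 from anc(b,j), knows(j,c)
round 4: derive anc(c,c) via R1 from anc(c,j), knows(j,c)
round 4: derive anc(c,i) via R1 from anc(c,j), knows(j,i)
round 4: derive anc(h,j) via R1 from anc(h,d), knows(d,j)
round 4: derive anc(i,a) via R1 from anc(i,i), knows(i,a)
round 5: derive anc(h,c) via R1 from anc(h,j), knows(j,c)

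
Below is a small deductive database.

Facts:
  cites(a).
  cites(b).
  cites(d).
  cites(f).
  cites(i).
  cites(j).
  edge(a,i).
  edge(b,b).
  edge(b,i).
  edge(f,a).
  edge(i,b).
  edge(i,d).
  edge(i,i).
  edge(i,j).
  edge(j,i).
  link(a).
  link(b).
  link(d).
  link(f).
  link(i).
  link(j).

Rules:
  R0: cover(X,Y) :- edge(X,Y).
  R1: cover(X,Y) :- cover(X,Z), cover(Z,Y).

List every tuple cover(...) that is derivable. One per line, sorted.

cover(a,b)
cover(a,d)
cover(a,i)
cover(a,j)
cover(b,b)
cover(b,d)
cover(b,i)
cover(b,j)
cover(f,a)
cover(f,b)
cover(f,d)
cover(f,i)
cover(f,j)
cover(i,b)
cover(i,d)
cover(i,i)
cover(i,j)
cover(j,b)
cover(j,d)
cover(j,i)
cover(j,j)

round 1: derive cover(a,i) via R0 from edge(a,i)
round 1: derive cover(b,b) via R0 from edge(b,b)
round 1: derive cover(b,i) via R0 from edge(b,i)
round 1: derive cover(f,a) via R0 from edge(f,a)
round 1: derive cover(i,b) via R0 from edge(i,b)
round 1: derive cover(i,d) via R0 from edge(i,d)
round 1: derive cover(i,i) via R0 from edge(i,i)
round 1: derive cover(i,j) via R0 from edge(i,j)
round 1: derive cover(j,i) via R0 from edge(j,i)
round 2: derive cover(a,b) via R1 from cover(a,i), cover(i,b)
round 2: derive cover(a,d) via R1 from cover(a,i), cover(i,d)
round 2: derive cover(a,j) via R1 from cover(a,i), cover(i,j)
round 2: derive cover(b,d) via R1 from cover(b,i), cover(i,d)
round 2: derive cover(b,j) via R1 from cover(b,i), cover(i,j)
round 2: derive cover(f,i) via R1 from cover(f,a), cover(a,i)
round 2: derive cover(j,b) via R1 from cover(j,i), cover(i,b)
round 2: derive cover(j,d) via R1 from cover(j,i), cover(i,d)
round 2: derive cover(j,j) via R1 from cover(j,i), cover(i,j)
round 3: derive cover(f,b) via R1 from cover(f,a), cover(a,b)
round 3: derive cover(f,d) via R1 from cover(f,a), cover(a,d)
round 3: derive cover(f,j) via R1 from cover(f,a), cover(a,j)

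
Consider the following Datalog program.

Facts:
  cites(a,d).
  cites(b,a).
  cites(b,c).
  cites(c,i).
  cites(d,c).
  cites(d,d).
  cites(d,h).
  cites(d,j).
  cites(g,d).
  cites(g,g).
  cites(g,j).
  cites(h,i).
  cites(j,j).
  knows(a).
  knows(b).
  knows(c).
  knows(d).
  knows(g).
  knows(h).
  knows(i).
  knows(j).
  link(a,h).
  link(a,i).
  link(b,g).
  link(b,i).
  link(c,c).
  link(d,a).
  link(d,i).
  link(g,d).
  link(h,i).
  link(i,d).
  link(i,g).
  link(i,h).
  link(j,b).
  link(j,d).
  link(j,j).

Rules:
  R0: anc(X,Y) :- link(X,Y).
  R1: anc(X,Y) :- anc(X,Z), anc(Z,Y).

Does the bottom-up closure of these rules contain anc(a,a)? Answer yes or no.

round 1: derive anc(a,h) via R0 from link(a,h)
round 1: derive anc(a,i) via R0 from link(a,i)
round 1: derive anc(b,g) via R0 from link(b,g)
round 1: derive anc(b,i) via R0 from link(b,i)
round 1: derive anc(c,c) via R0 from link(c,c)
round 1: derive anc(d,a) via R0 from link(d,a)
round 1: derive anc(d,i) via R0 from link(d,i)
round 1: derive anc(g,d) via R0 from link(g,d)
round 1: derive anc(h,i) via R0 from link(h,i)
round 1: derive anc(i,d) via R0 from link(i,d)
round 1: derive anc(i,g) via R0 from link(i,g)
round 1: derive anc(i,h) via R0 from link(i,h)
round 1: derive anc(j,b) via R0 from link(j,b)
round 1: derive anc(j,d) via R0 from link(j,d)
round 1: derive anc(j,j) via R0 from link(j,j)
round 2: derive anc(a,d) via R1 from anc(a,i), anc(i,d)
round 2: derive anc(a,g) via R1 from anc(a,i), anc(i,g)
round 2: derive anc(b,d) via R1 from anc(b,g), anc(g,d)
round 2: derive anc(b,h) via R1 from anc(b,i), anc(i,h)
round 2: derive anc(d,d) via R1 from anc(d,i), anc(i,d)
round 2: derive anc(d,g) via R1 from anc(d,i), anc(i,g)
round 2: derive anc(d,h) via R1 from anc(d,a), anc(a,h)
round 2: derive anc(g,a) via R1 from anc(g,d), anc(d,a)
round 2: derive anc(g,i) via R1 from anc(g,d), anc(d,i)
round 2: derive anc(h,d) via R1 from anc(h,i), anc(i,d)
round 2: derive anc(h,g) via R1 from anc(h,i), anc(i,g)
round 2: derive anc(h,h) via R1 from anc(h,i), anc(i,h)
round 2: derive anc(i,a) via R1 from anc(i,d), anc(d,a)
round 2: derive anc(i,i) via R1 from anc(i,d), anc(d,i)
round 2: derive anc(j,a) via R1 from anc(j,d), anc(d,a)
round 2: derive anc(j,g) via R1 from anc(j,b), anc(b,g)
round 2: derive anc(j,i) via R1 from anc(j,b), anc(b,i)
round 3: derive anc(a,a) via R1 from anc(a,d), anc(d,a)
round 3: derive anc(b,a) via R1 from anc(b,d), anc(d,a)
round 3: derive anc(g,g) via R1 from anc(g,a), anc(a,g)
round 3: derive anc(g,h) via R1 from anc(g,a), anc(a,h)
round 3: derive anc(h,a) via R1 from anc(h,d), anc(d,a)
round 3: derive anc(j,h) via R1 from anc(j,a), anc(a,h)

yes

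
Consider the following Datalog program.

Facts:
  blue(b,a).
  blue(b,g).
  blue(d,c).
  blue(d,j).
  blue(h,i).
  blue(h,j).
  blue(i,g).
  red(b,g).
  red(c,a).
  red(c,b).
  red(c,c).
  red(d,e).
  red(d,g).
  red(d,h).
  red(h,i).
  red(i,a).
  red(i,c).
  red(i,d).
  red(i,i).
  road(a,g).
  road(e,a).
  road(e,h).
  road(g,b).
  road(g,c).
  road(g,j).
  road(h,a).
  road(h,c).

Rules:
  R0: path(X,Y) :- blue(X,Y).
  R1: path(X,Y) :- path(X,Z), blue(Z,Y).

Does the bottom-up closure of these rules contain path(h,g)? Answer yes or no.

round 1: derive path(b,a) via R0 from blue(b,a)
round 1: derive path(b,g) via R0 from blue(b,g)
round 1: derive path(d,c) via R0 from blue(d,c)
round 1: derive path(d,j) via R0 from blue(d,j)
round 1: derive path(h,i) via R0 from blue(h,i)
round 1: derive path(h,j) via R0 from blue(h,j)
round 1: derive path(i,g) via R0 from blue(i,g)
round 2: derive path(h,g) via R1 from path(h,i), blue(i,g)

yes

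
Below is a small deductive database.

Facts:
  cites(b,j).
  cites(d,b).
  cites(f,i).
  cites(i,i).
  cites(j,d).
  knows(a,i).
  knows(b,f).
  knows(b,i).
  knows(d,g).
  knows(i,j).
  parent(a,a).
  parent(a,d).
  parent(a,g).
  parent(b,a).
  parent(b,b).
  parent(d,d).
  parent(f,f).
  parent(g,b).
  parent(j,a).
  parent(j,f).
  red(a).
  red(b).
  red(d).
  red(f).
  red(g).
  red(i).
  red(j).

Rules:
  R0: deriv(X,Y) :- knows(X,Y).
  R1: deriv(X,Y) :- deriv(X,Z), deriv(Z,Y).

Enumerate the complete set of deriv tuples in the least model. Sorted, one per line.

deriv(a,i)
deriv(a,j)
deriv(b,f)
deriv(b,i)
deriv(b,j)
deriv(d,g)
deriv(i,j)

round 1: derive deriv(a,i) via R0 from knows(a,i)
round 1: derive deriv(b,f) via R0 from knows(b,f)
round 1: derive deriv(b,i) via R0 from knows(b,i)
round 1: derive deriv(d,g) via R0 from knows(d,g)
round 1: derive deriv(i,j) via R0 from knows(i,j)
round 2: derive deriv(a,j) via R1 from deriv(a,i), deriv(i,j)
round 2: derive deriv(b,j) via R1 from deriv(b,i), deriv(i,j)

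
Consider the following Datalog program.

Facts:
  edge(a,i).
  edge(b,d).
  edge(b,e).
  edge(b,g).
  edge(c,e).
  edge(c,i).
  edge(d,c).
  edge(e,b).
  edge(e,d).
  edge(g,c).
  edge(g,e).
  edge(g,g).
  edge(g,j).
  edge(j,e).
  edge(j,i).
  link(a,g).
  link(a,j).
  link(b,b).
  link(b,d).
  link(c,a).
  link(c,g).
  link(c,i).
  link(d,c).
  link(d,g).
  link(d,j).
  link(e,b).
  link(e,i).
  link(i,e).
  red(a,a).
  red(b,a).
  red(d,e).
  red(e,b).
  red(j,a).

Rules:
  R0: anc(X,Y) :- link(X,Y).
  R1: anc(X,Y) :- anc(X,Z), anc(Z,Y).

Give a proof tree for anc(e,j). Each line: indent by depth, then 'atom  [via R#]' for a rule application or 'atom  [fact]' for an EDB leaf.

anc(e,j)  [via R1]
  anc(e,b)  [via R0]
    link(e,b)  [fact]
  anc(b,j)  [via R1]
    anc(b,d)  [via R0]
      link(b,d)  [fact]
    anc(d,j)  [via R0]
      link(d,j)  [fact]

round 1: derive anc(a,g) via R0 from link(a,g)
round 1: derive anc(a,j) via R0 from link(a,j)
round 1: derive anc(b,b) via R0 from link(b,b)
round 1: derive anc(b,d) via R0 from link(b,d)
round 1: derive anc(c,a) via R0 from link(c,a)
round 1: derive anc(c,g) via R0 from link(c,g)
round 1: derive anc(c,i) via R0 from link(c,i)
round 1: derive anc(d,c) via R0 from link(d,c)
round 1: derive anc(d,g) via R0 from link(d,g)
round 1: derive anc(d,j) via R0 from link(d,j)
round 1: derive anc(e,b) via R0 from link(e,b)
round 1: derive anc(e,i) via R0 from link(e,i)
round 1: derive anc(i,e) via R0 from link(i,e)
round 2: derive anc(b,c) via R1 from anc(b,d), anc(d,c)
round 2: derive anc(b,g) via R1 from anc(b,d), anc(d,g)
round 2: derive anc(b,j) via R1 from anc(b,d), anc(d,j)
round 2: derive anc(c,e) via R1 from anc(c,i), anc(i,e)
round 2: derive anc(c,j) via R1 from anc(c,a), anc(a,j)
round 2: derive anc(d,a) via R1 from anc(d,c), anc(c,a)
round 2: derive anc(d,i) via R1 from anc(d,c), anc(c,i)
round 2: derive anc(e,d) via R1 from anc(e,b), anc(b,d)
round 2: derive anc(e,e) via R1 from anc(e,i), anc(i,e)
round 2: derive anc(i,b) via R1 from anc(i,e), anc(e,b)
round 2: derive anc(i,i) via R1 from anc(i,e), anc(e,i)
round 3: derive anc(b,a) via R1 from anc(b,c), anc(c,a)
round 3: derive anc(b,e) via R1 from anc(b,c), anc(c,e)
round 3: derive anc(b,i) via R1 from anc(b,c), anc(c,i)
round 3: derive anc(c,b) via R1 from anc(c,e), anc(e,b)
round 3: derive anc(c,d) via R1 from anc(c,e), anc(e,d)
round 3: derive anc(d,b) via R1 from anc(d,i), anc(i,b)
round 3: derive anc(d,e) via R1 from anc(d,c), anc(c,e)
round 3: derive anc(e,a) via R1 from anc(e,d), anc(d,a)
round 3: derive anc(e,c) via R1 from anc(e,b), anc(b,c)
round 3: derive anc(e,g) via R1 from anc(e,b), anc(b,g)
round 3: derive anc(e,j) via R1 from anc(e,b), anc(b,j)
round 3: derive anc(i,c) via R1 from anc(i,b), anc(b,c)
round 3: derive anc(i,d) via R1 from anc(i,b), anc(b,d)
round 3: derive anc(i,g) via R1 from anc(i,b), anc(b,g)
round 3: derive anc(i,j) via R1 from anc(i,b), anc(b,j)
round 4: derive anc(c,c) via R1 from anc(c,b), anc(b,c)
round 4: derive anc(d,d) via R1 from anc(d,b), anc(b,d)
round 4: derive anc(i,a) via R1 from anc(i,b), anc(b,a)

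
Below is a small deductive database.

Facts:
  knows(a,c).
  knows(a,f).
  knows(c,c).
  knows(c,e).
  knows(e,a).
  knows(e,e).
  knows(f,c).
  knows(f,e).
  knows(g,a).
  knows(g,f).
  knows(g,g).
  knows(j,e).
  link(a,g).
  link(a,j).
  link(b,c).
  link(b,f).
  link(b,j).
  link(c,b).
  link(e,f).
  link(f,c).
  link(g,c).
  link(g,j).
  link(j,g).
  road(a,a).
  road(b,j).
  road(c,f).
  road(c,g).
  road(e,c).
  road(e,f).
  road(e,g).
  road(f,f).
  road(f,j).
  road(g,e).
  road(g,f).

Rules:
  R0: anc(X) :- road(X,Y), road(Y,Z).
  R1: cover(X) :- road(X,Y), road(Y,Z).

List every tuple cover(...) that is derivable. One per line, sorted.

cover(a)
cover(c)
cover(e)
cover(f)
cover(g)

round 1: derive cover(a) via R1 from road(a,a), road(a,a)
round 1: derive cover(c) via R1 from road(c,f), road(f,f)
round 1: derive cover(e) via R1 from road(e,c), road(c,f)
round 1: derive cover(f) via R1 from road(f,f), road(f,f)
round 1: derive cover(g) via R1 from road(g,e), road(e,c)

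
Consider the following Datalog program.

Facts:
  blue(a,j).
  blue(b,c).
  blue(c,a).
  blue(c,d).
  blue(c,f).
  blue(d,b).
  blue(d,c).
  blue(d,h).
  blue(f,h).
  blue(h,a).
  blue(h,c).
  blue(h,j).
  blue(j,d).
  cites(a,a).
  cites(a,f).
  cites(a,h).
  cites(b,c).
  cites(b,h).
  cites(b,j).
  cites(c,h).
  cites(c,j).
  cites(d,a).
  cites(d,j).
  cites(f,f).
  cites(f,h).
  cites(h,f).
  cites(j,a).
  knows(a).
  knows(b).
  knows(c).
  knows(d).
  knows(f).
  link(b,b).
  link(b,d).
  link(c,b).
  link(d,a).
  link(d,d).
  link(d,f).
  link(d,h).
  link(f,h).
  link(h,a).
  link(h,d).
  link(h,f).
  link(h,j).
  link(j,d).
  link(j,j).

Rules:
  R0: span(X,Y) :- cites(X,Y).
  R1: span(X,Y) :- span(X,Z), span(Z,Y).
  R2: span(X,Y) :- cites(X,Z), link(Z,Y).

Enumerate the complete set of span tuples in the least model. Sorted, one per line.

round 1: derive span(a,a) via R0 from cites(a,a)
round 1: derive span(a,f) via R0 from cites(a,f)
round 1: derive span(a,h) via R0 from cites(a,h)
round 1: derive span(b,c) via R0 from cites(b,c)
round 1: derive span(b,h) via R0 from cites(b,h)
round 1: derive span(b,j) via R0 from cites(b,j)
round 1: derive span(c,h) via R0 from cites(c,h)
round 1: derive span(c,j) via R0 from cites(c,j)
round 1: derive span(d,a) via R0 from cites(d,a)
round 1: derive span(d,j) via R0 from cites(d,j)
round 1: derive span(f,f) via R0 from cites(f,f)
round 1: derive span(f,h) via R0 from cites(f,h)
round 1: derive span(h,f) via R0 from cites(h,f)
round 1: derive span(j,a) via R0 from cites(j,a)
round 1: derive span(a,d) via R2 from cites(a,h), link(h,d)
round 1: derive span(a,j) via R2 from cites(a,h), link(h,j)
round 1: derive span(b,a) via R2 from cites(b,h), link(h,a)
round 1: derive span(b,b) via R2 from cites(b,c), link(c,b)
round 1: derive span(b,d) via R2 from cites(b,h), link(h,d)
round 1: derive span(b,f) via R2 from cites(b,h), link(h,f)
round 1: derive span(c,a) via R2 from cites(c,h), link(h,a)
round 1: derive span(c,d) via R2 from cites(c,h), link(h,d)
round 1: derive span(c,f) via R2 from cites(c,h), link(h,f)
round 1: derive span(d,d) via R2 from cites(d,j), link(j,d)
round 1: derive span(f,a) via R2 from cites(f,h), link(h,a)
round 1: derive span(f,d) via R2 from cites(f,h), link(h,d)
round 1: derive span(f,j) via R2 from cites(f,h), link(h,j)
round 1: derive span(h,h) via R2 from cites(h,f), link(f,h)
round 2: derive span(d,f) via R1 from span(d,a), span(a,f)
round 2: derive span(d,h) via R1 from span(d,a), span(a,h)
round 2: derive span(h,a) via R1 from span(h,f), span(f,a)
round 2: derive span(h,d) via R1 from span(h,f), span(f,d)
round 2: derive span(h,j) via R1 from span(h,f), span(f,j)
round 2: derive span(j,d) via R1 from span(j,a), span(a,d)
round 2: derive span(j,f) via R1 from span(j,a), span(a,f)
round 2: derive span(j,h) via R1 from span(j,a), span(a,h)
round 2: derive span(j,j) via R1 from span(j,a), span(a,j)

span(a,a)
span(a,d)
span(a,f)
span(a,h)
span(a,j)
span(b,a)
span(b,b)
span(b,c)
span(b,d)
span(b,f)
span(b,h)
span(b,j)
span(c,a)
span(c,d)
span(c,f)
span(c,h)
span(c,j)
span(d,a)
span(d,d)
span(d,f)
span(d,h)
span(d,j)
span(f,a)
span(f,d)
span(f,f)
span(f,h)
span(f,j)
span(h,a)
span(h,d)
span(h,f)
span(h,h)
span(h,j)
span(j,a)
span(j,d)
span(j,f)
span(j,h)
span(j,j)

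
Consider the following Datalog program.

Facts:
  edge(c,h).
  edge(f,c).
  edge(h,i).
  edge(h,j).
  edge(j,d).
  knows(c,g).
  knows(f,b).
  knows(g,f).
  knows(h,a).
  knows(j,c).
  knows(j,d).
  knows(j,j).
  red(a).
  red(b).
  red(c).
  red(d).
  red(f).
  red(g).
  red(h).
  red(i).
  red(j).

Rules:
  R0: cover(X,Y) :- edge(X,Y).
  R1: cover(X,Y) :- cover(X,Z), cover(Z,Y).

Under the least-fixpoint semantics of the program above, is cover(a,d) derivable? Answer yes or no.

no

round 1: derive cover(c,h) via R0 from edge(c,h)
round 1: derive cover(f,c) via R0 from edge(f,c)
round 1: derive cover(h,i) via R0 from edge(h,i)
round 1: derive cover(h,j) via R0 from edge(h,j)
round 1: derive cover(j,d) via R0 from edge(j,d)
round 2: derive cover(c,i) via R1 from cover(c,h), cover(h,i)
round 2: derive cover(c,j) via R1 from cover(c,h), cover(h,j)
round 2: derive cover(f,h) via R1 from cover(f,c), cover(c,h)
round 2: derive cover(h,d) via R1 from cover(h,j), cover(j,d)
round 3: derive cover(c,d) via R1 from cover(c,h), cover(h,d)
round 3: derive cover(f,d) via R1 from cover(f,h), cover(h,d)
round 3: derive cover(f,i) via R1 from cover(f,c), cover(c,i)
round 3: derive cover(f,j) via R1 from cover(f,c), cover(c,j)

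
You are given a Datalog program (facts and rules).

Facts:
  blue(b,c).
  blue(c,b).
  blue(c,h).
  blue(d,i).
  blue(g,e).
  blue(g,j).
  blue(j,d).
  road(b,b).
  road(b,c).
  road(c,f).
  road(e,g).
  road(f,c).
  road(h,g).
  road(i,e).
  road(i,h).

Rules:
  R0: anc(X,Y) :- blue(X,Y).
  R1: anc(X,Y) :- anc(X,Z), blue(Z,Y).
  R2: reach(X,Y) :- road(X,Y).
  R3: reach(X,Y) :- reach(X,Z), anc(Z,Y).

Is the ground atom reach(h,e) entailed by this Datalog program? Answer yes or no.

yes

round 1: derive anc(b,c) via R0 from blue(b,c)
round 1: derive anc(c,b) via R0 from blue(c,b)
round 1: derive anc(c,h) via R0 from blue(c,h)
round 1: derive anc(d,i) via R0 from blue(d,i)
round 1: derive anc(g,e) via R0 from blue(g,e)
round 1: derive anc(g,j) via R0 from blue(g,j)
round 1: derive anc(j,d) via R0 from blue(j,d)
round 1: derive reach(b,b) via R2 from road(b,b)
round 1: derive reach(b,c) via R2 from road(b,c)
round 1: derive reach(c,f) via R2 from road(c,f)
round 1: derive reach(e,g) via R2 from road(e,g)
round 1: derive reach(f,c) via R2 from road(f,c)
round 1: derive reach(h,g) via R2 from road(h,g)
round 1: derive reach(i,e) via R2 from road(i,e)
round 1: derive reach(i,h) via R2 from road(i,h)
round 2: derive anc(b,b) via R1 from anc(b,c), blue(c,b)
round 2: derive anc(b,h) via R1 from anc(b,c), blue(c,h)
round 2: derive anc(c,c) via R1 from anc(c,b), blue(b,c)
round 2: derive anc(g,d) via R1 from anc(g,j), blue(j,d)
round 2: derive anc(j,i) via R1 from anc(j,d), blue(d,i)
round 2: derive reach(b,h) via R3 from reach(b,c), anc(c,h)
round 2: derive reach(e,e) via R3 from reach(e,g), anc(g,e)
round 2: derive reach(e,j) via R3 from reach(e,g), anc(g,j)
round 2: derive reach(f,b) via R3 from reach(f,c), anc(c,b)
round 2: derive reach(f,h) via R3 from reach(f,c), anc(c,h)
round 2: derive reach(h,e) via R3 from reach(h,g), anc(g,e)
round 2: derive reach(h,j) via R3 from reach(h,g), anc(g,j)
round 3: derive anc(g,i) via R1 from anc(g,d), blue(d,i)
round 3: derive reach(e,d) via R3 from reach(e,g), anc(g,d)
round 3: derive reach(e,i) via R3 from reach(e,j), anc(j,i)
round 3: derive reach(h,d) via R3 from reach(h,g), anc(g,d)
round 3: derive reach(h,i) via R3 from reach(h,j), anc(j,i)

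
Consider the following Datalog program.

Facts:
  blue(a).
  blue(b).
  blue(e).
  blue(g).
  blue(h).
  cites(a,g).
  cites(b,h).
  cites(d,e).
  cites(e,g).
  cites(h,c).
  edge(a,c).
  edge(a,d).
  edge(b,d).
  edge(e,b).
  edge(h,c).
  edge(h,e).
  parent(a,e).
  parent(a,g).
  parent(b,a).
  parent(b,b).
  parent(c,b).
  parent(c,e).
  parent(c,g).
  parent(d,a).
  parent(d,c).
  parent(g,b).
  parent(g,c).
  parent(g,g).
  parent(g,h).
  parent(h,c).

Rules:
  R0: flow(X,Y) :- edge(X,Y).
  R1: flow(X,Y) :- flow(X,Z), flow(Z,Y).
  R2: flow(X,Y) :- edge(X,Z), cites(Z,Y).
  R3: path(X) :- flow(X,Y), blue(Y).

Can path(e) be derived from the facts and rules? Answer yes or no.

round 1: derive flow(a,c) via R0 from edge(a,c)
round 1: derive flow(a,d) via R0 from edge(a,d)
round 1: derive flow(b,d) via R0 from edge(b,d)
round 1: derive flow(e,b) via R0 from edge(e,b)
round 1: derive flow(h,c) via R0 from edge(h,c)
round 1: derive flow(h,e) via R0 from edge(h,e)
round 1: derive flow(a,e) via R2 from edge(a,d), cites(d,e)
round 1: derive flow(b,e) via R2 from edge(b,d), cites(d,e)
round 1: derive flow(e,h) via R2 from edge(e,b), cites(b,h)
round 1: derive flow(h,g) via R2 from edge(h,e), cites(e,g)
round 2: derive flow(a,b) via R1 from flow(a,e), flow(e,b)
round 2: derive flow(a,h) via R1 from flow(a,e), flow(e,h)
round 2: derive flow(b,b) via R1 from flow(b,e), flow(e,b)
round 2: derive flow(b,h) via R1 from flow(b,e), flow(e,h)
round 2: derive flow(e,c) via R1 from flow(e,h), flow(h,c)
round 2: derive flow(e,d) via R1 from flow(e,b), flow(b,d)
round 2: derive flow(e,e) via R1 from flow(e,b), flow(b,e)
round 2: derive flow(e,g) via R1 from flow(e,h), flow(h,g)
round 2: derive flow(h,b) via R1 from flow(h,e), flow(e,b)
round 2: derive flow(h,h) via R1 from flow(h,e), flow(e,h)
round 2: derive path(a) via R3 from flow(a,e), blue(e)
round 2: derive path(b) via R3 from flow(b,e), blue(e)
round 2: derive path(e) via R3 from flow(e,b), blue(b)
round 2: derive path(h) via R3 from flow(h,e), blue(e)
round 3: derive flow(a,g) via R1 from flow(a,e), flow(e,g)
round 3: derive flow(b,c) via R1 from flow(b,e), flow(e,c)
round 3: derive flow(b,g) via R1 from flow(b,e), flow(e,g)
round 3: derive flow(h,d) via R1 from flow(h,b), flow(b,d)

yes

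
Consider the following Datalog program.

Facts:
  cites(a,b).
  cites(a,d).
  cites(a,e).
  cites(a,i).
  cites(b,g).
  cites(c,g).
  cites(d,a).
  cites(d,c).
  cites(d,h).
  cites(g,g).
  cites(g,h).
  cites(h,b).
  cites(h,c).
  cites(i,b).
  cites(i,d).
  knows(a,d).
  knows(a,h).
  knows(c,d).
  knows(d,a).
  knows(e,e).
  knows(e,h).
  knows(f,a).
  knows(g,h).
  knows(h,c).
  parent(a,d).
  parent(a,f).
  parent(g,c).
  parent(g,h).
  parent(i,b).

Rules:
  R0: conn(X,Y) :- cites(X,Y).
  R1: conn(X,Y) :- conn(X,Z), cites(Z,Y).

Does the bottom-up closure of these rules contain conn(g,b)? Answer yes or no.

yes

round 1: derive conn(a,b) via R0 from cites(a,b)
round 1: derive conn(a,d) via R0 from cites(a,d)
round 1: derive conn(a,e) via R0 from cites(a,e)
round 1: derive conn(a,i) via R0 from cites(a,i)
round 1: derive conn(b,g) via R0 from cites(b,g)
round 1: derive conn(c,g) via R0 from cites(c,g)
round 1: derive conn(d,a) via R0 from cites(d,a)
round 1: derive conn(d,c) via R0 from cites(d,c)
round 1: derive conn(d,h) via R0 from cites(d,h)
round 1: derive conn(g,g) via R0 from cites(g,g)
round 1: derive conn(g,h) via R0 from cites(g,h)
round 1: derive conn(h,b) via R0 from cites(h,b)
round 1: derive conn(h,c) via R0 from cites(h,c)
round 1: derive conn(i,b) via R0 from cites(i,b)
round 1: derive conn(i,d) via R0 from cites(i,d)
round 2: derive conn(a,a) via R1 from conn(a,d), cites(d,a)
round 2: derive conn(a,c) via R1 from conn(a,d), cites(d,c)
round 2: derive conn(a,g) via R1 from conn(a,b), cites(b,g)
round 2: derive conn(a,h) via R1 from conn(a,d), cites(d,h)
round 2: derive conn(b,h) via R1 from conn(b,g), cites(g,h)
round 2: derive conn(c,h) via R1 from conn(c,g), cites(g,h)
round 2: derive conn(d,b) via R1 from conn(d,a), cites(a,b)
round 2: derive conn(d,d) via R1 from conn(d,a), cites(a,d)
round 2: derive conn(d,e) via R1 from conn(d,a), cites(a,e)
round 2: derive conn(d,g) via R1 from conn(d,c), cites(c,g)
round 2: derive conn(d,i) via R1 from conn(d,a), cites(a,i)
round 2: derive conn(g,b) via R1 from conn(g,h), cites(h,b)
round 2: derive conn(g,c) via R1 from conn(g,h), cites(h,c)
round 2: derive conn(h,g) via R1 from conn(h,b), cites(b,g)
round 2: derive conn(i,a) via R1 from conn(i,d), cites(d,a)
round 2: derive conn(i,c) via R1 from conn(i,d), cites(d,c)
round 2: derive conn(i,g) via R1 from conn(i,b), cites(b,g)
round 2: derive conn(i,h) via R1 from conn(i,d), cites(d,h)
round 3: derive conn(b,b) via R1 from conn(b,h), cites(h,b)
round 3: derive conn(b,c) via R1 from conn(b,h), cites(h,c)
round 3: derive conn(c,b) via R1 from conn(c,h), cites(h,b)
round 3: derive conn(c,c) via R1 from conn(c,h), cites(h,c)
round 3: derive conn(h,h) via R1 from conn(h,g), cites(g,h)
round 3: derive conn(i,e) via R1 from conn(i,a), cites(a,e)
round 3: derive conn(i,i) via R1 from conn(i,a), cites(a,i)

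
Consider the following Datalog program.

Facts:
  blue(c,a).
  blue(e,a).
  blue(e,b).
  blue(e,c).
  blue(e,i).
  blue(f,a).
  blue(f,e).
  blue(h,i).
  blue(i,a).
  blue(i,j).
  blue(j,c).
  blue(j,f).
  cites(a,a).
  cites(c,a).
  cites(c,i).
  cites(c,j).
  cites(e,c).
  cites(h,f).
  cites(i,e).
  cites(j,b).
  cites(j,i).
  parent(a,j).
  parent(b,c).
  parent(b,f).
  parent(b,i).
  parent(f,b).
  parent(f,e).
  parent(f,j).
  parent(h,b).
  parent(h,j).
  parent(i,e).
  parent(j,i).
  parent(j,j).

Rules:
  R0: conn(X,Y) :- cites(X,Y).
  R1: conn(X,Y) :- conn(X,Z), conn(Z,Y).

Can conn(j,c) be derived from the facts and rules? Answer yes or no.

round 1: derive conn(a,a) via R0 from cites(a,a)
round 1: derive conn(c,a) via R0 from cites(c,a)
round 1: derive conn(c,i) via R0 from cites(c,i)
round 1: derive conn(c,j) via R0 from cites(c,j)
round 1: derive conn(e,c) via R0 from cites(e,c)
round 1: derive conn(h,f) via R0 from cites(h,f)
round 1: derive conn(i,e) via R0 from cites(i,e)
round 1: derive conn(j,b) via R0 from cites(j,b)
round 1: derive conn(j,i) via R0 from cites(j,i)
round 2: derive conn(c,b) via R1 from conn(c,j), conn(j,b)
round 2: derive conn(c,e) via R1 from conn(c,i), conn(i,e)
round 2: derive conn(e,a) via R1 from conn(e,c), conn(c,a)
round 2: derive conn(e,i) via R1 from conn(e,c), conn(c,i)
round 2: derive conn(e,j) via R1 from conn(e,c), conn(c,j)
round 2: derive conn(i,c) via R1 from conn(i,e), conn(e,c)
round 2: derive conn(j,e) via R1 from conn(j,i), conn(i,e)
round 3: derive conn(c,c) via R1 from conn(c,e), conn(e,c)
round 3: derive conn(e,b) via R1 from conn(e,c), conn(c,b)
round 3: derive conn(e,e) via R1 from conn(e,c), conn(c,e)
round 3: derive conn(i,a) via R1 from conn(i,c), conn(c,a)
round 3: derive conn(i,b) via R1 from conn(i,c), conn(c,b)
round 3: derive conn(i,i) via R1 from conn(i,c), conn(c,i)
round 3: derive conn(i,j) via R1 from conn(i,c), conn(c,j)
round 3: derive conn(j,a) via R1 from conn(j,e), conn(e,a)
round 3: derive conn(j,c) via R1 from conn(j,e), conn(e,c)
round 3: derive conn(j,j) via R1 from conn(j,e), conn(e,j)

yes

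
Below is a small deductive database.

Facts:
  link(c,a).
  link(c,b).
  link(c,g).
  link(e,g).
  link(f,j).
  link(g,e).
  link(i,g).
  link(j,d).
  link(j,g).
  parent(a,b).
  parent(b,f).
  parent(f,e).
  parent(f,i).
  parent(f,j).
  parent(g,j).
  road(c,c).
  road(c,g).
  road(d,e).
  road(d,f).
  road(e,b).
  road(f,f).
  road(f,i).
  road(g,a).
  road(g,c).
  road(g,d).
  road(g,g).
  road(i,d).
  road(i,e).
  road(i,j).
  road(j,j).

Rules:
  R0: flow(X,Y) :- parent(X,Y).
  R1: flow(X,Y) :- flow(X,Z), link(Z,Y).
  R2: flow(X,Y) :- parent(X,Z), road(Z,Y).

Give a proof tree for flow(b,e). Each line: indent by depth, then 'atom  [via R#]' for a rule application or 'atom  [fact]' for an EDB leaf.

round 1: derive flow(a,b) via R0 from parent(a,b)
round 1: derive flow(b,f) via R0 from parent(b,f)
round 1: derive flow(f,e) via R0 from parent(f,e)
round 1: derive flow(f,i) via R0 from parent(f,i)
round 1: derive flow(f,j) via R0 from parent(f,j)
round 1: derive flow(g,j) via R0 from parent(g,j)
round 1: derive flow(b,i) via R2 from parent(b,f), road(f,i)
round 1: derive flow(f,b) via R2 from parent(f,e), road(e,b)
round 1: derive flow(f,d) via R2 from parent(f,i), road(i,d)
round 2: derive flow(b,g) via R1 from flow(b,i), link(i,g)
round 2: derive flow(b,j) via R1 from flow(b,f), link(f,j)
round 2: derive flow(f,g) via R1 from flow(f,e), link(e,g)
round 2: derive flow(g,d) via R1 from flow(g,j), link(j,d)
round 2: derive flow(g,g) via R1 from flow(g,j), link(j,g)
round 3: derive flow(b,d) via R1 from flow(b,j), link(j,d)
round 3: derive flow(b,e) via R1 from flow(b,g), link(g,e)
round 3: derive flow(g,e) via R1 from flow(g,g), link(g,e)

flow(b,e)  [via R1]
  flow(b,g)  [via R1]
    flow(b,i)  [via R2]
      parent(b,f)  [fact]
      road(f,i)  [fact]
    link(i,g)  [fact]
  link(g,e)  [fact]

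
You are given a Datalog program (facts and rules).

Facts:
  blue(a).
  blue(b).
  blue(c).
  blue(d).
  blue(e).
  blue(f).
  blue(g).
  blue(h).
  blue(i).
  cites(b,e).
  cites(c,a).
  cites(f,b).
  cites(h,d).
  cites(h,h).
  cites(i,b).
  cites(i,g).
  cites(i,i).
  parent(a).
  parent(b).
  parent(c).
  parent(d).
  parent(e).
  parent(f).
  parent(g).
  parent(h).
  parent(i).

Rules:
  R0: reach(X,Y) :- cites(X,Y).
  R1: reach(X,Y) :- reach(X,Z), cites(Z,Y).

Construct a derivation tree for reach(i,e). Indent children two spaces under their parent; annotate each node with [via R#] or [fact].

round 1: derive reach(b,e) via R0 from cites(b,e)
round 1: derive reach(c,a) via R0 from cites(c,a)
round 1: derive reach(f,b) via R0 from cites(f,b)
round 1: derive reach(h,d) via R0 from cites(h,d)
round 1: derive reach(h,h) via R0 from cites(h,h)
round 1: derive reach(i,b) via R0 from cites(i,b)
round 1: derive reach(i,g) via R0 from cites(i,g)
round 1: derive reach(i,i) via R0 from cites(i,i)
round 2: derive reach(f,e) via R1 from reach(f,b), cites(b,e)
round 2: derive reach(i,e) via R1 from reach(i,b), cites(b,e)

reach(i,e)  [via R1]
  reach(i,b)  [via R0]
    cites(i,b)  [fact]
  cites(b,e)  [fact]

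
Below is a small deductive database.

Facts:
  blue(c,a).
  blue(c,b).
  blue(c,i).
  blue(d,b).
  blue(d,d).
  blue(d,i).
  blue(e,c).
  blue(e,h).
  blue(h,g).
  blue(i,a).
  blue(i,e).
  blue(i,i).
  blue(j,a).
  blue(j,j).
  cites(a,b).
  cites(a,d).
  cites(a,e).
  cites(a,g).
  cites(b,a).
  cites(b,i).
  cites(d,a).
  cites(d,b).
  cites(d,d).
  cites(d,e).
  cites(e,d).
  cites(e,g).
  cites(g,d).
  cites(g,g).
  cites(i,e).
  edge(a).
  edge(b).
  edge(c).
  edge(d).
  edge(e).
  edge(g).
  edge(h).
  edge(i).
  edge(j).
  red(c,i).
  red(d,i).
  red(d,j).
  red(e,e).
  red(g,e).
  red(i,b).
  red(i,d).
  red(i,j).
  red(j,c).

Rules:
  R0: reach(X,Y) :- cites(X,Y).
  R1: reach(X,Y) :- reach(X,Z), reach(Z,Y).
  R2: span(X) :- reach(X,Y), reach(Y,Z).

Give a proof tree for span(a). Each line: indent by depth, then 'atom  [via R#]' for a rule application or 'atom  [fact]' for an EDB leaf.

round 1: derive reach(a,b) via R0 from cites(a,b)
round 1: derive reach(a,d) via R0 from cites(a,d)
round 1: derive reach(a,e) via R0 from cites(a,e)
round 1: derive reach(a,g) via R0 from cites(a,g)
round 1: derive reach(b,a) via R0 from cites(b,a)
round 1: derive reach(b,i) via R0 from cites(b,i)
round 1: derive reach(d,a) via R0 from cites(d,a)
round 1: derive reach(d,b) via R0 from cites(d,b)
round 1: derive reach(d,d) via R0 from cites(d,d)
round 1: derive reach(d,e) via R0 from cites(d,e)
round 1: derive reach(e,d) via R0 from cites(e,d)
round 1: derive reach(e,g) via R0 from cites(e,g)
round 1: derive reach(g,d) via R0 from cites(g,d)
round 1: derive reach(g,g) via R0 from cites(g,g)
round 1: derive reach(i,e) via R0 from cites(i,e)
round 2: derive reach(a,a) via R1 from reach(a,b), reach(b,a)
round 2: derive reach(a,i) via R1 from reach(a,b), reach(b,i)
round 2: derive reach(b,b) via R1 from reach(b,a), reach(a,b)
round 2: derive reach(b,d) via R1 from reach(b,a), reach(a,d)
round 2: derive reach(b,e) via R1 from reach(b,a), reach(a,e)
round 2: derive reach(b,g) via R1 from reach(b,a), reach(a,g)
round 2: derive reach(d,g) via R1 from reach(d,a), reach(a,g)
round 2: derive reach(d,i) via R1 from reach(d,b), reach(b,i)
round 2: derive reach(e,a) via R1 from reach(e,d), reach(d,a)
round 2: derive reach(e,b) via R1 from reach(e,d), reach(d,b)
round 2: derive reach(e,e) via R1 from reach(e,d), reach(d,e)
round 2: derive reach(g,a) via R1 from reach(g,d), reach(d,a)
round 2: derive reach(g,b) via R1 from reach(g,d), reach(d,b)
round 2: derive reach(g,e) via R1 from reach(g,d), reach(d,e)
round 2: derive reach(i,d) via R1 from reach(i,e), reach(e,d)
round 2: derive reach(i,g) via R1 from reach(i,e), reach(e,g)
round 2: derive span(a) via R2 from reach(a,b), reach(b,a)
round 2: derive span(b) via R2 from reach(b,a), reach(a,b)
round 2: derive span(d) via R2 from reach(d,a), reach(a,b)
round 2: derive span(e) via R2 from reach(e,d), reach(d,a)
round 2: derive span(g) via R2 from reach(g,d), reach(d,a)
round 2: derive span(i) via R2 from reach(i,e), reach(e,d)
round 3: derive reach(e,i) via R1 from reach(e,a), reach(a,i)
round 3: derive reach(g,i) via R1 from reach(g,a), reach(a,i)
round 3: derive reach(i,a) via R1 from reach(i,d), reach(d,a)
round 3: derive reach(i,b) via R1 from reach(i,d), reach(d,b)
round 3: derive reach(i,i) via R1 from reach(i,d), reach(d,i)

span(a)  [via R2]
  reach(a,b)  [via R0]
    cites(a,b)  [fact]
  reach(b,a)  [via R0]
    cites(b,a)  [fact]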